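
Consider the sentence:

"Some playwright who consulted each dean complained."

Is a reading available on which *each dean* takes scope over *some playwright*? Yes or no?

No

The target quantifier *each dean* is part of the relative clause *who consulted each dean*.
Relative clauses block scope extraction: QR cannot target a position outside the modified NP.
*each dean* > *some playwright* would require crossing that boundary, which is illicit.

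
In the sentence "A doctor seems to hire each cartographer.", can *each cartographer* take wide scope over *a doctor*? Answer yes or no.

Raising constructions are monoclausal for scope purposes; *each cartographer* is not separated from *a doctor* by any island.
Ordinary QR to a clause-peripheral position gives the wide-scope LF for the lower DP.

Yes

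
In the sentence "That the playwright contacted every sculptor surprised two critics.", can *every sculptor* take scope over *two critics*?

The target quantifier *every sculptor* is part of the sentential subject *that the playwright contacted every sculptor*.
Sentential subjects are islands: a quantifier inside the subject clause cannot raise over the matrix predicate.
The ordering *every sculptor* > *two critics* is therefore underivable.

No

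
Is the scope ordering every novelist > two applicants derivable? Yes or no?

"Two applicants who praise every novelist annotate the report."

No

*every novelist* is embedded in the relative clause *who praise every novelist*.
A relative clause is a scope island — quantifier raising cannot cross its boundary.
*every novelist* is confined to the island and cannot take scope over *two applicants*.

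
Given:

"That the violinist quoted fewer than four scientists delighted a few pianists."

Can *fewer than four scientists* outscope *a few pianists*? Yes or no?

*fewer than four scientists* is embedded in the sentential subject *that the violinist quoted fewer than four scientists*.
Sentential subjects are islands: a quantifier inside the subject clause cannot raise over the matrix predicate.
So the wide-scope reading for *fewer than four scientists* is blocked.

No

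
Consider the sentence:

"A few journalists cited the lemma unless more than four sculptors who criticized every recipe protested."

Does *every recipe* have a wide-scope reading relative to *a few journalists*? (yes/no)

No

The DP *every recipe* is contained in the relative clause *who criticized every recipe*, which is itself inside the adjunct *unless more than four sculptors who criticized every recipe protested*.
Nested islands: the RC island is itself inside an adjunct island, so wide scope is doubly excluded.
*every recipe* > *a few journalists* would require crossing that boundary, which is illicit.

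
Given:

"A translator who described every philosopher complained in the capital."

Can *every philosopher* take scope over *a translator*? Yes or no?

No

*every philosopher* is embedded in the relative clause *who described every philosopher*.
QR out of a relative clause is ruled out by the relative-clause island constraint.
*every philosopher* is confined to the island and cannot take scope over *a translator*.
(Only the surface reading survives: one fixed translator with respect to all the relevant philosophers.)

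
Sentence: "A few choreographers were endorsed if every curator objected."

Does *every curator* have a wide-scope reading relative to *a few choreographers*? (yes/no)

Structurally, *every curator* is inside the adjunct clause *if every curator objected*.
Adjunct clauses are scope islands: a quantifier inside an adjunct cannot raise into the matrix clause.
*every curator* is confined to the island and cannot take scope over *a few choreographers*.

No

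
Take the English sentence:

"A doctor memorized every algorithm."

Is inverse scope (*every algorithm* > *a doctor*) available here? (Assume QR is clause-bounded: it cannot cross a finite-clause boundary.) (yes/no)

Yes

*every algorithm* is the matrix object and *a doctor* the matrix subject; the two are clausemates.
Ordinary QR to a clause-peripheral position gives the wide-scope LF for the lower DP.
So *every algorithm* > *a doctor* is among the available readings.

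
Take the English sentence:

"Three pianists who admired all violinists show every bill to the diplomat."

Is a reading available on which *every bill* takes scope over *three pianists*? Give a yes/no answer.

*every bill* is a matrix argument; only *three pianists* is modified by the relative clause *who admired all violinists*, so the RC island is irrelevant to the target quantifier.
Nothing blocks QR of the lower DP to a position above the higher one, so inverse scope is available.
Both orderings are possible: *three pianists* > *every bill* and *every bill* > *three pianists*.

Yes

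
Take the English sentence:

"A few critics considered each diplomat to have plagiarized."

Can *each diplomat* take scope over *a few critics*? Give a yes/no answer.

Yes

ECM infinitives lack a CP barrier, so *each diplomat* can QR over the matrix subject *a few critics*.
Since no island is crossed, the inverse ordering is licensed alongside surface scope.
Both orderings are possible: *a few critics* > *each diplomat* and *each diplomat* > *a few critics*.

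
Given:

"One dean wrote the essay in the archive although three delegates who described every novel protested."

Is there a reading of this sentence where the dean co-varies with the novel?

The paraphrase describes the scope ordering *every novel* > *one dean*.
*every novel* sits inside the relative clause *who described every novel*, which is itself inside the adjunct *although three delegates who described every novel protested*.
The quantifier would have to escape first the RC and then the adjunct — two independent island violations.
*every novel* > *one dean* would require crossing that boundary, which is illicit.

No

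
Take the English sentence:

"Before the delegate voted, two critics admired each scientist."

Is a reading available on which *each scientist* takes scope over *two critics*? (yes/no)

Yes

*each scientist* is a matrix argument; the adjunct is an island but the target quantifier is outside it.
Since no island is crossed, the inverse ordering is licensed alongside surface scope.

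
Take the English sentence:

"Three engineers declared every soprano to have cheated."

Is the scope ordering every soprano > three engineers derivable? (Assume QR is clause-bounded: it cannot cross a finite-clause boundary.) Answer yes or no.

*every soprano* is an ECM subject; ECM complements are not islands, and the embedded quantifier may take matrix scope.
With no island boundary between them, the object can take inverse scope over the subject via ordinary QR within the clause.

Yes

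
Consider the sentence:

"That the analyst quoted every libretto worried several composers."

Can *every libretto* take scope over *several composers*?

No

Structurally, *every libretto* is inside the sentential subject *that the analyst quoted every libretto*.
Subjects — clausal subjects included — are islands for extraction, and QR is no exception.
*every libretto* > *several composers* would require crossing that boundary, which is illicit.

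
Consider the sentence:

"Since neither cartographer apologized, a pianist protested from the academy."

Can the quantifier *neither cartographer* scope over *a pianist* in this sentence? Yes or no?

*neither cartographer* is embedded in the adjunct clause *since neither cartographer apologized*.
Since the clause is an adjunct (not a complement), the Adjunct Condition blocks QR across its edge.
The ordering *neither cartographer* > *a pianist* is therefore underivable.

No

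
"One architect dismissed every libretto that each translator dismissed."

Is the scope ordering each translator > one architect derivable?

*each translator* is embedded in the relative clause *that each translator dismissed* modifying *every libretto*.
Quantifiers inside a relative clause are trapped there; the RC boundary blocks QR.
The inverse ordering *each translator* > *one architect* is therefore underivable.
(Only the surface reading survives: one fixed architect with respect to all the relevant translators.)

No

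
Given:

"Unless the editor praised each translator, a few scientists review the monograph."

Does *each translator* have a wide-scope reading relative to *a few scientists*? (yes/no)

No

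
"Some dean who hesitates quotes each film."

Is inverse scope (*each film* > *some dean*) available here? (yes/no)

Yes

*each film* sits in the matrix clause, not in the relative clause on *some dean*.
Clause-internal QR can adjoin the lower DP above the subject, yielding the inverse reading.
So *each film* > *some dean* is among the available readings.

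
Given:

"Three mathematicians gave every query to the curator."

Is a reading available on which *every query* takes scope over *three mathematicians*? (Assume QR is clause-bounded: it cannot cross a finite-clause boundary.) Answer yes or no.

Yes

*three mathematicians* and *every query* are co-arguments of the matrix verb, with nothing but a clause-internal boundary between them.
With no island boundary between them, the object can take inverse scope over the subject via ordinary QR within the clause.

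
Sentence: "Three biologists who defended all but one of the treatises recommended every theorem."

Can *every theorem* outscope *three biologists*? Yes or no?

The RC *who defended all but one of the treatises* is an island, but *every theorem* is not inside it — it is the matrix object, a clausemate of *three biologists*.
With no island boundary between them, the object can take inverse scope over the subject via ordinary QR within the clause.
So *every theorem* > *three biologists* is among the available readings.

Yes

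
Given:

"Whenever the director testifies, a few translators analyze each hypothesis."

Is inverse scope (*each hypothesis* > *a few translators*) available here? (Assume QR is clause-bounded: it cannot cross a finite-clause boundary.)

*each hypothesis* is a matrix argument; the adjunct is an island but the target quantifier is outside it.
With no island boundary between them, the object can take inverse scope over the subject via ordinary QR within the clause.

Yes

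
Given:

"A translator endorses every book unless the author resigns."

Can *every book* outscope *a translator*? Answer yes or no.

Yes

The adjunct island is irrelevant here — *every book* and *a translator* are both in the matrix clause.
Clause-internal QR can adjoin the lower DP above the subject, yielding the inverse reading.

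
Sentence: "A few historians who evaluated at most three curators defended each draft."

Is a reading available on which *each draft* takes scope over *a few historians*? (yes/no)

The RC *who evaluated at most three curators* is an island, but *each draft* is not inside it — it is the matrix object, a clausemate of *a few historians*.
Nothing blocks QR of the lower DP to a position above the higher one, so inverse scope is available.
Both orderings are possible: *a few historians* > *each draft* and *each draft* > *a few historians*.

Yes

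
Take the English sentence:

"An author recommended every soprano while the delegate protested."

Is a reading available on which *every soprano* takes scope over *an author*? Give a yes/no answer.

*every soprano* is a matrix argument; the adjunct is an island but the target quantifier is outside it.
Nothing blocks QR of the lower DP to a position above the higher one, so inverse scope is available.

Yes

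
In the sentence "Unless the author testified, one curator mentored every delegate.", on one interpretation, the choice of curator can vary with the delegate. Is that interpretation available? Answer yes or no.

That reading corresponds to *every delegate* > *one curator*.
Neither queried DP is inside the adjunct, so the adjunct-island constraint does not apply.
With no island boundary between them, the object can take inverse scope over the subject via ordinary QR within the clause.

Yes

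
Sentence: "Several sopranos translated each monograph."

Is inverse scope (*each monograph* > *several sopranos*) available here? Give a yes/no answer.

Yes

*each monograph* and *several sopranos* are in the same minimal clause.
Nothing blocks QR of the lower DP to a position above the higher one, so inverse scope is available.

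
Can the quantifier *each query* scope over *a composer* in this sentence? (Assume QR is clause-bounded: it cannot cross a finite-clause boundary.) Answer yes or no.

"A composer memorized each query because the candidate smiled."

Yes

The adjunct island is irrelevant here — *each query* and *a composer* are both in the matrix clause.
Ordinary QR to a clause-peripheral position gives the wide-scope LF for the lower DP.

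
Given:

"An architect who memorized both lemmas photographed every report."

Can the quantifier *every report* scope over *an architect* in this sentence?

The relative clause *who memorized both lemmas* modifies *an architect*, but *every report* is not inside that relative clause — it is an argument of the matrix verb.
Since no island is crossed, the inverse ordering is licensed alongside surface scope.

Yes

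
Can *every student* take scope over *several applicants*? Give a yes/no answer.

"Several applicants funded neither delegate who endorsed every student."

No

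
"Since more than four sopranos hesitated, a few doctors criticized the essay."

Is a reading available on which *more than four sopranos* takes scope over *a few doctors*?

*more than four sopranos* is embedded in the adjunct clause *since more than four sopranos hesitated*.
Adjuncts are opaque for quantifier raising; a quantifier in an adjunct stays inside it.
So the wide-scope reading for *more than four sopranos* is blocked.

No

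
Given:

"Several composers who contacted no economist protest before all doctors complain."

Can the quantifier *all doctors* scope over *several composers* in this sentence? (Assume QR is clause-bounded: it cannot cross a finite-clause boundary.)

*all doctors* occurs within the adjunct clause *before all doctors complain*.
Adjunct clauses are scope islands: a quantifier inside an adjunct cannot raise into the matrix clause.
The inverse ordering *all doctors* > *several composers* is therefore underivable.

No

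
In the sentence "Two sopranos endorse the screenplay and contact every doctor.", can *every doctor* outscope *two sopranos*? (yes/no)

*every doctor* occurs within one conjunct of the coordinate structure (*contact every doctor*).
A quantifier cannot raise out of one conjunct of a coordination across the whole coordinate structure — the CSC applies to QR.
There is no licit LF on which *every doctor* c-commands *two sopranos*.

No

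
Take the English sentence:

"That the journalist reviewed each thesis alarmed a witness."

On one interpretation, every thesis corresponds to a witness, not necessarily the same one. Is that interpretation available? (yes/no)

The described interpretation is the *each thesis* > *a witness* scoping.
The target quantifier *each thesis* is part of the sentential subject *that the journalist reviewed each thesis*.
The subject-island constraint blocks QR out of a clausal subject.
There is no licit LF on which *each thesis* c-commands *a witness*.

No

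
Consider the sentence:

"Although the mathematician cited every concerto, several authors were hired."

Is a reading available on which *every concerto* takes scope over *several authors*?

No

*every concerto* is embedded in the adjunct clause *although the mathematician cited every concerto*.
Scope out of an adjunct clause is unavailable: QR respects the adjunct-island constraint.
*every concerto* is confined to the island and cannot take scope over *several authors*.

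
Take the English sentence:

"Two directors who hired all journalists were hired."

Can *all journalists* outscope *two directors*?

*all journalists* sits inside the relative clause *who hired all journalists*.
QR out of a relative clause is ruled out by the relative-clause island constraint.
So *all journalists* cannot raise high enough to outscope *two directors*; only the surface ordering *two directors* > *all journalists* is available.

No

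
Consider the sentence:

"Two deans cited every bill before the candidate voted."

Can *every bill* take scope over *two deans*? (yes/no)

The adjunct island is irrelevant here — *every bill* and *two deans* are both in the matrix clause.
Clause-internal QR can adjoin the lower DP above the subject, yielding the inverse reading.
Both orderings are possible: *two deans* > *every bill* and *every bill* > *two deans*.

Yes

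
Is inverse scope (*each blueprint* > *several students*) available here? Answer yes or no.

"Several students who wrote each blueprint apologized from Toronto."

No

*each blueprint* sits inside the relative clause *who wrote each blueprint*.
The relative clause forms an island for QR, so the quantifier is confined to the head noun's restrictor.
*each blueprint* > *several students* would require crossing that boundary, which is illicit.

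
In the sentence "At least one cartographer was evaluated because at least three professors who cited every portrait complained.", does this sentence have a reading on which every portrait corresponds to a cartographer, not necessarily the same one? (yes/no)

No

This is the *every portrait* > *at least one cartographer* reading.
*every portrait* sits inside the relative clause *who cited every portrait*, which is itself inside the adjunct *because at least three professors who cited every portrait complained*.
Two island boundaries intervene — the relative clause and the adjunct. Either alone would block QR.
The inverse ordering *every portrait* > *at least one cartographer* is therefore underivable.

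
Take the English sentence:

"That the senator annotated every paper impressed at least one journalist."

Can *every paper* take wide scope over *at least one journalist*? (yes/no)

The target quantifier *every paper* is part of the sentential subject *that the senator annotated every paper*.
The Sentential Subject Constraint rules out raising the quantifier out of the that-clause subject.
The ordering *every paper* > *at least one journalist* is therefore underivable.

No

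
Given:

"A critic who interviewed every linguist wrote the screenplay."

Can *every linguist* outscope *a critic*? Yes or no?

No

The DP *every linguist* is contained in the relative clause *who interviewed every linguist*.
Quantifiers inside a relative clause are trapped there; the RC boundary blocks QR.
So *every linguist* cannot raise to a position above *a critic*.
(Only the surface reading survives: one fixed critic with respect to all the relevant linguists.)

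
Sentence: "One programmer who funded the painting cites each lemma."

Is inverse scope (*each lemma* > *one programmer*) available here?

Yes

The RC *who funded the painting* is an island, but *each lemma* is not inside it — it is the matrix object, a clausemate of *one programmer*.
Ordinary QR to a clause-peripheral position gives the wide-scope LF for the lower DP.
The sentence is scopally ambiguous between *one programmer* > *each lemma* and *each lemma* > *one programmer*.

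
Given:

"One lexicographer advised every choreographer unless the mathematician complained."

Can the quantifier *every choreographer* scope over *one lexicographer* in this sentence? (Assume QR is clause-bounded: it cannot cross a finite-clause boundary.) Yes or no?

The adjunct island is irrelevant here — *every choreographer* and *one lexicographer* are both in the matrix clause.
Clause-internal QR can adjoin the lower DP above the subject, yielding the inverse reading.

Yes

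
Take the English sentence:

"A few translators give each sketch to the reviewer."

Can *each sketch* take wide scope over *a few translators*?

*a few translators* and *each sketch* are co-arguments of the matrix verb, with nothing but a clause-internal boundary between them.
Nothing blocks QR of the lower DP to a position above the higher one, so inverse scope is available.

Yes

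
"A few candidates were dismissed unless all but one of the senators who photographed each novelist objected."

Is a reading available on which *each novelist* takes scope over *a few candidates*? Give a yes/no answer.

*each novelist* is embedded in the relative clause *who photographed each novelist*, which is itself inside the adjunct *unless all but one of the senators who photographed each novelist objected*.
The quantifier would have to escape first the RC and then the adjunct — two independent island violations.
There is no licit LF on which *each novelist* c-commands *a few candidates*.

No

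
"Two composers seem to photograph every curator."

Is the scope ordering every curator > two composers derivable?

The matrix predicate is a raising verb, whose infinitival complement is not a scope island — *every curator* can QR into the matrix clause.
QR within a single clause is free, so the lower quantifier may take scope over the higher one.
So *every curator* > *two composers* is among the available readings.

Yes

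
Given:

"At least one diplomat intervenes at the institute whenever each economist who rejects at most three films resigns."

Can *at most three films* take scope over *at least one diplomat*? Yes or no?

*at most three films* sits inside the relative clause *who rejects at most three films*, which is itself inside the adjunct *whenever each economist who rejects at most three films resigns*.
Even if one barrier were somehow void, the other would still block QR.
Hence only narrow scope for *at most three films* (under *at least one diplomat*) survives.

No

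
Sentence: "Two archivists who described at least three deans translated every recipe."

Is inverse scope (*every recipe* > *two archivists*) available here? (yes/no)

Yes

The relative clause *who described at least three deans* modifies *two archivists*, but *every recipe* is not inside that relative clause — it is an argument of the matrix verb.
No island intervenes, so both surface and inverse scope are derivable.
The sentence is scopally ambiguous between *two archivists* > *every recipe* and *every recipe* > *two archivists*.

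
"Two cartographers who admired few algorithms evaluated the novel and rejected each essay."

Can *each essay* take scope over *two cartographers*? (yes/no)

No

*each essay* occurs within one conjunct of the coordinate structure (*rejected each essay*).
A quantifier cannot raise out of one conjunct of a coordination across the whole coordinate structure — the CSC applies to QR.
*each essay* > *two cartographers* would require crossing that boundary, which is illicit.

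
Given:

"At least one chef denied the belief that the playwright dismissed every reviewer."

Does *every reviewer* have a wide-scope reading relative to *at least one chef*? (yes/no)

No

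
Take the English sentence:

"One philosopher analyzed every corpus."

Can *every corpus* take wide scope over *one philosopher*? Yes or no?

Both DPs are arguments of the same predicate; there is no clause or island boundary between them.
QR within a single clause is free, so the lower quantifier may take scope over the higher one.

Yes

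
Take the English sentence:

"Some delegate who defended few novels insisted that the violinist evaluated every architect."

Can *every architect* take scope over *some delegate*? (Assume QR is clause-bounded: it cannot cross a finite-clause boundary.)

No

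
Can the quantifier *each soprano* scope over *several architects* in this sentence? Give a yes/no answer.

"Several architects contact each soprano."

Yes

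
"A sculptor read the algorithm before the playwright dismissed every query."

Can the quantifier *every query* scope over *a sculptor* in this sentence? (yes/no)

No

*every query* is embedded in the adjunct clause *before the playwright dismissed every query*.
Scope out of an adjunct clause is unavailable: QR respects the adjunct-island constraint.
So *every query* cannot raise to a position above *a sculptor*.
(Only the surface reading survives: one fixed sculptor with respect to all the relevant queries.)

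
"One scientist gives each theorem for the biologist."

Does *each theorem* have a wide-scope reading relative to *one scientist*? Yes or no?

*one scientist* and *each theorem* are co-arguments of the matrix verb, with nothing but a clause-internal boundary between them.
Since no island is crossed, the inverse ordering is licensed alongside surface scope.
The sentence is scopally ambiguous between *one scientist* > *each theorem* and *each theorem* > *one scientist*.

Yes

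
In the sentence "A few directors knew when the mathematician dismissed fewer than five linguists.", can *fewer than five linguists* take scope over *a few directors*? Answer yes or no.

No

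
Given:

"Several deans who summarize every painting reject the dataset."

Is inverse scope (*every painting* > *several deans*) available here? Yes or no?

The target quantifier *every painting* is part of the relative clause *who summarize every painting*.
Quantifiers inside a relative clause are trapped there; the RC boundary blocks QR.
There is no licit LF on which *every painting* c-commands *several deans*.

No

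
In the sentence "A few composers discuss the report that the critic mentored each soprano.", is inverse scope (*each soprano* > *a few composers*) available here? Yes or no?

The target quantifier *each soprano* is part of the complex NP *the report that the critic mentored each soprano*.
Noun-complement clauses are scope islands (the Complex NP Constraint): a quantifier inside one cannot scope into the matrix.
The inverse ordering *each soprano* > *a few composers* is therefore underivable.

No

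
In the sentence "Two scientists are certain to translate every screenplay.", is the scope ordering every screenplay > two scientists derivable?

Yes

*every screenplay* is the object of the infinitival complement of a raising predicate; raising infinitives are transparent for QR, so the two DPs are in effect clausemates.
Since no island is crossed, the inverse ordering is licensed alongside surface scope.
So *every screenplay* > *two scientists* is among the available readings.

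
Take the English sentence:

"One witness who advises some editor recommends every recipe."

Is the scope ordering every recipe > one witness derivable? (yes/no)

Yes

The RC *who advises some editor* is an island, but *every recipe* is not inside it — it is the matrix object, a clausemate of *one witness*.
With no island boundary between them, the object can take inverse scope over the subject via ordinary QR within the clause.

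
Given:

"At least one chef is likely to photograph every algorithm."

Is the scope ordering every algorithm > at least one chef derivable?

*every algorithm* is inside a raising infinitive, which is transparent to QR (no CP barrier), so it behaves as a matrix argument.
Ordinary QR to a clause-peripheral position gives the wide-scope LF for the lower DP.

Yes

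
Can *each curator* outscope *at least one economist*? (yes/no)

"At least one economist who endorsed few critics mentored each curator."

Yes

The RC *who endorsed few critics* is an island, but *each curator* is not inside it — it is the matrix object, a clausemate of *at least one economist*.
Since no island is crossed, the inverse ordering is licensed alongside surface scope.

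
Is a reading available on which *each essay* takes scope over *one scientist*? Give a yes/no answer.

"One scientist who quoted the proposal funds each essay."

The relative clause *who quoted the proposal* modifies *one scientist*, but *each essay* is not inside that relative clause — it is an argument of the matrix verb.
Nothing blocks QR of the lower DP to a position above the higher one, so inverse scope is available.

Yes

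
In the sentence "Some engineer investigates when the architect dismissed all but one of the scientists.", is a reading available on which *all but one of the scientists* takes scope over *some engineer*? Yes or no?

No

The target quantifier *all but one of the scientists* is part of the embedded question *when the architect dismissed all but one of the scientists*.
QR across an interrogative CP boundary is ruled out as a wh-island violation.
*all but one of the scientists* is confined to the island and cannot take scope over *some engineer*.
(Only the surface reading survives: one fixed engineer with respect to all the relevant scientists.)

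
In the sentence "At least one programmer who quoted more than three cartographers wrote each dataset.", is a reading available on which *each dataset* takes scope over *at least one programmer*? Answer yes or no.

Although the sentence contains a relative clause (*who quoted more than three cartographers*), *each dataset* is outside it, in the matrix VP.
Since no island is crossed, the inverse ordering is licensed alongside surface scope.

Yes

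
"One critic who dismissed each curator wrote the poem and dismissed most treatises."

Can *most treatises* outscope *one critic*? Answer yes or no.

No

The DP *most treatises* is contained in one conjunct of the coordinate structure (*dismissed most treatises*).
Coordinate structures are islands for non-across-the-board movement, QR included.
*most treatises* > *one critic* would require crossing that boundary, which is illicit.
(Only the surface reading survives: one fixed critic with respect to all the relevant treatises.)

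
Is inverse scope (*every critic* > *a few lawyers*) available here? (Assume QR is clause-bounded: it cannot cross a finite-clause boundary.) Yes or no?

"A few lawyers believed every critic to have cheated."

The ECM infinitive is scope-transparent — *every critic* is free to raise above *a few lawyers*.
QR within a single clause is free, so the lower quantifier may take scope over the higher one.

Yes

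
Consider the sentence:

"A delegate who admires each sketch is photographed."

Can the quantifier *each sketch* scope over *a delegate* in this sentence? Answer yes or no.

The DP *each sketch* is contained in the relative clause *who admires each sketch*.
QR out of a relative clause is ruled out by the relative-clause island constraint.
So *each sketch* cannot raise to a position above *a delegate*.

No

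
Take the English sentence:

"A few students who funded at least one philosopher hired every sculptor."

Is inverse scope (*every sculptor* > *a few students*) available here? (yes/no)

*every sculptor* sits in the matrix clause, not in the relative clause on *a few students*.
Ordinary QR to a clause-peripheral position gives the wide-scope LF for the lower DP.
The sentence is scopally ambiguous between *a few students* > *every sculptor* and *every sculptor* > *a few students*.

Yes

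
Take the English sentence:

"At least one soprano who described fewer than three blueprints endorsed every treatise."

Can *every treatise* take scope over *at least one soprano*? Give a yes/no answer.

*every treatise* is a matrix argument; only *at least one soprano* is modified by the relative clause *who described fewer than three blueprints*, so the RC island is irrelevant to the target quantifier.
Ordinary QR to a clause-peripheral position gives the wide-scope LF for the lower DP.

Yes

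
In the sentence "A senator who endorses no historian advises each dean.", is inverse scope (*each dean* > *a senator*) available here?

*each dean* is a matrix argument; only *a senator* is modified by the relative clause *who endorses no historian*, so the RC island is irrelevant to the target quantifier.
No island intervenes, so both surface and inverse scope are derivable.

Yes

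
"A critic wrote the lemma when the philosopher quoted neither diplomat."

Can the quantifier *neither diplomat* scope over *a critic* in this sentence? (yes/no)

*neither diplomat* is embedded in the adjunct clause *when the philosopher quoted neither diplomat*.
Adjuncts are opaque for quantifier raising; a quantifier in an adjunct stays inside it.
The inverse ordering *neither diplomat* > *a critic* is therefore underivable.

No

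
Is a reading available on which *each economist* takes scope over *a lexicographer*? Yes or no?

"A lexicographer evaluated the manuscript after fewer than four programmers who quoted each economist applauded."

No

*each economist* occurs within the relative clause *who quoted each economist*, which is itself inside the adjunct *after fewer than four programmers who quoted each economist applauded*.
Nested islands: the RC island is itself inside an adjunct island, so wide scope is doubly excluded.
So *each economist* cannot raise to a position above *a lexicographer*.
(Only the surface reading survives: one fixed lexicographer with respect to all the relevant economists.)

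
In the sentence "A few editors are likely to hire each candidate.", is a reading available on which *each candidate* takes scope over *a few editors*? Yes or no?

Yes

Infinitival complements of raising predicates do not block QR; *each candidate* and *a few editors* are effectively clausemates.
QR within a single clause is free, so the lower quantifier may take scope over the higher one.
Both orderings are possible: *a few editors* > *each candidate* and *each candidate* > *a few editors*.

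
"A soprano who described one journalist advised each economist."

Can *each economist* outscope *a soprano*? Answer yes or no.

The relative clause *who described one journalist* modifies *a soprano*, but *each economist* is not inside that relative clause — it is an argument of the matrix verb.
Clause-internal QR can adjoin the lower DP above the subject, yielding the inverse reading.

Yes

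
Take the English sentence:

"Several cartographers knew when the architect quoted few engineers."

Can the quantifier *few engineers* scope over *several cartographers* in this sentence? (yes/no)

No

Structurally, *few engineers* is inside the embedded question *when the architect quoted few engineers*.
The wh-island constraint blocks QR out of an embedded interrogative.
So *few engineers* cannot raise to a position above *several cartographers*.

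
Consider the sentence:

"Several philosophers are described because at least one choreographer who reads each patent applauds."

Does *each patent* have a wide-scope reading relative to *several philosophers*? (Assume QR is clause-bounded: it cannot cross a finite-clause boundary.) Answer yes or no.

No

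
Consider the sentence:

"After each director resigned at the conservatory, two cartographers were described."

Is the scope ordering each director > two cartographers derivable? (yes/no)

No

The target quantifier *each director* is part of the adjunct clause *after each director resigned at the conservatory*.
Adjunct clauses are scope islands: a quantifier inside an adjunct cannot raise into the matrix clause.
There is no licit LF on which *each director* c-commands *two cartographers*.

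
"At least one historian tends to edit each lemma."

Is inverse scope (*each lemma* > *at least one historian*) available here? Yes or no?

Infinitival complements of raising predicates do not block QR; *each lemma* and *at least one historian* are effectively clausemates.
QR within a single clause is free, so the lower quantifier may take scope over the higher one.

Yes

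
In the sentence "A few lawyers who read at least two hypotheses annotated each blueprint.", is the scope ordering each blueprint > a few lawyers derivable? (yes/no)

Yes

Although the sentence contains a relative clause (*who read at least two hypotheses*), *each blueprint* is outside it, in the matrix VP.
No island intervenes, so both surface and inverse scope are derivable.
Both orderings are possible: *a few lawyers* > *each blueprint* and *each blueprint* > *a few lawyers*.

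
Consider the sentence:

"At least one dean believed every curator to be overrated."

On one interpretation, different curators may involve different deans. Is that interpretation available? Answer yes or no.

Yes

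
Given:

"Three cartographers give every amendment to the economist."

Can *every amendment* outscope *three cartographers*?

Yes

*every amendment* and *three cartographers* are in the same minimal clause.
No island intervenes, so both surface and inverse scope are derivable.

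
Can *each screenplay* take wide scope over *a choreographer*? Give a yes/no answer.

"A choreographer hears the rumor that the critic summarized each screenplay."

*each screenplay* is embedded in the complex NP *the rumor that the critic summarized each screenplay*.
Since the clause is the complement of a nominal head, the CNPC blocks scope extraction.
Hence only narrow scope for *each screenplay* (under *a choreographer*) survives.

No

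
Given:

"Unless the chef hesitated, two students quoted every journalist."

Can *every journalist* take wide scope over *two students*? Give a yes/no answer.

Neither queried DP is inside the adjunct, so the adjunct-island constraint does not apply.
With no island boundary between them, the object can take inverse scope over the subject via ordinary QR within the clause.

Yes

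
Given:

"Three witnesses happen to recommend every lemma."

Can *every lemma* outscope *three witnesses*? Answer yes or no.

Yes

Raising constructions are monoclausal for scope purposes; *every lemma* is not separated from *three witnesses* by any island.
With no island boundary between them, the object can take inverse scope over the subject via ordinary QR within the clause.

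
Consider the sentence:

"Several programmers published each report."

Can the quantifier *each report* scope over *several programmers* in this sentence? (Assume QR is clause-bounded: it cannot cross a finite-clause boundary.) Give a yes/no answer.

Yes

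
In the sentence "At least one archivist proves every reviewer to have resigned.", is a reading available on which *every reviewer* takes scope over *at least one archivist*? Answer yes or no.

The ECM infinitive is scope-transparent — *every reviewer* is free to raise above *at least one archivist*.
No island intervenes, so both surface and inverse scope are derivable.

Yes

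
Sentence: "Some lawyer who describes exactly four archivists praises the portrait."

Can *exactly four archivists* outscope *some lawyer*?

No

*exactly four archivists* sits inside the relative clause *who describes exactly four archivists*.
The relative clause forms an island for QR, so the quantifier is confined to the head noun's restrictor.
Hence only narrow scope for *exactly four archivists* (under *some lawyer*) survives.
(Only the surface reading survives: one fixed lawyer with respect to all the relevant archivists.)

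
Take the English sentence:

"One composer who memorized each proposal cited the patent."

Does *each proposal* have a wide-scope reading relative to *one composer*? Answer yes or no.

No

*each proposal* occurs within the relative clause *who memorized each proposal*.
Quantifiers inside a relative clause are trapped there; the RC boundary blocks QR.
The inverse ordering *each proposal* > *one composer* is therefore underivable.
(Only the surface reading survives: one fixed composer with respect to all the relevant proposals.)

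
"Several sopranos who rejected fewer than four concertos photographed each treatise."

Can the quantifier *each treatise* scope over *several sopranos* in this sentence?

Yes

*each treatise* sits in the matrix clause, not in the relative clause on *several sopranos*.
Nothing blocks QR of the lower DP to a position above the higher one, so inverse scope is available.
The sentence is scopally ambiguous between *several sopranos* > *each treatise* and *each treatise* > *several sopranos*.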